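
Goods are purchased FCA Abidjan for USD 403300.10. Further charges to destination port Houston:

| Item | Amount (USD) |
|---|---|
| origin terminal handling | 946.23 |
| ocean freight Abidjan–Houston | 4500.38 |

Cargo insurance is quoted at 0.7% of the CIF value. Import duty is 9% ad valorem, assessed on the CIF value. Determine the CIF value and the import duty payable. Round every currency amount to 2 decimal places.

Let C be the CIF value. C = FCA price + pre-shipment costs + freight + 0.7% × C
C − 0.7% × C = 403300.10 + 946.23 + 4500.38
0.993 × C = 408746.71
C = 408746.71 / 0.993 = 411628.11
Insurance premium = 0.7% × 411628.11 = 2881.40
Import duty = 411628.11 × 9% = 37046.53

CIF value: USD 411628.11; import duty: USD 37046.53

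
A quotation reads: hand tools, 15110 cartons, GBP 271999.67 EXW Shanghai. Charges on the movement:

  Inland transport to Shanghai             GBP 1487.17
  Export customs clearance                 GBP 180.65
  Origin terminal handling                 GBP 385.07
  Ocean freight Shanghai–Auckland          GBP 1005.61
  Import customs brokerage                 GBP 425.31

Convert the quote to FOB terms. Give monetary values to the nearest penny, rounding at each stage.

FOB price: GBP 274052.56

Not relevant to the conversion: brokerage, freight — on the buyer under both terms; not part of either seller's price.
From EXW to FOB, the seller additionally bears: inland to port, export clearance, origin terminal.
FOB price = 271999.67 + 1487.17 + 180.65 + 385.07 = 274052.56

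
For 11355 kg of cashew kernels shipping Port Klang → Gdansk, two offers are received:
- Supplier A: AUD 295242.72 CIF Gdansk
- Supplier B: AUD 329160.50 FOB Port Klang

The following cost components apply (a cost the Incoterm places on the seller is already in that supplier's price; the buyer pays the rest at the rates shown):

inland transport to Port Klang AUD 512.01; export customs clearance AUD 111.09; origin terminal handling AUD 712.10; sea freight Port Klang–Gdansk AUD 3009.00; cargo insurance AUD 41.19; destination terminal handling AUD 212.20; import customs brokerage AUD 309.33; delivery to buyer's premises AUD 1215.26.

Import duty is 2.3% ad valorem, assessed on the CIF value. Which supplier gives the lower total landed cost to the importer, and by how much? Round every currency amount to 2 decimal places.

Supplier A (CIF):
The CIF price already equals the CIF value: 295242.72
Import duty = 295242.72 × 2.3% = 6790.58
Buyer bears (A): 212.20 + 309.33 + 1215.26 = 1736.79
Landed cost (A) = invoice 295242.72 + 1736.79 + duty 6790.58 = 303770.09
Supplier B (FOB):
CIF value = FOB price + freight + insurance = 329160.50 + 3009.00 + 41.19 = 332210.69
Import duty = 332210.69 × 2.3% = 7640.85
Buyer bears (B): 3009.00 + 41.19 + 212.20 + 309.33 + 1215.26 = 4786.98
Landed cost (B) = invoice 329160.50 + 4786.98 + duty 7640.85 = 341588.33
Difference = |303770.09 − 341588.33| = 37818.24

Supplier A is cheaper by AUD 37818.24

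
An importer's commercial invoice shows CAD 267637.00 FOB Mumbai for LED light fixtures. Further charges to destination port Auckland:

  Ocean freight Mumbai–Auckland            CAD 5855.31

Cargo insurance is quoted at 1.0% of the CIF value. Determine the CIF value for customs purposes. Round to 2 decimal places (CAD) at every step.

Let C be the CIF value. C = FOB price + freight + 1.0% × C
C − 1.0% × C = 267637.00 + 5855.31
0.99 × C = 273492.31
C = 273492.31 / 0.99 = 276254.86
Insurance premium = 1.0% × 276254.86 = 2762.55

CIF value: CAD 276254.86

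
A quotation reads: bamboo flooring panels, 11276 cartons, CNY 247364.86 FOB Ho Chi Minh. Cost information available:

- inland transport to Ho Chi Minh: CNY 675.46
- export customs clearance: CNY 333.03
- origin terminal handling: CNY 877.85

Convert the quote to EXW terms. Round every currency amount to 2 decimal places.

EXW price: CNY 245478.52

From FOB to EXW, the seller no longer bears: inland to port, export clearance, origin terminal.
EXW price = 247364.86 − 675.46 − 333.03 − 877.85 = 245478.52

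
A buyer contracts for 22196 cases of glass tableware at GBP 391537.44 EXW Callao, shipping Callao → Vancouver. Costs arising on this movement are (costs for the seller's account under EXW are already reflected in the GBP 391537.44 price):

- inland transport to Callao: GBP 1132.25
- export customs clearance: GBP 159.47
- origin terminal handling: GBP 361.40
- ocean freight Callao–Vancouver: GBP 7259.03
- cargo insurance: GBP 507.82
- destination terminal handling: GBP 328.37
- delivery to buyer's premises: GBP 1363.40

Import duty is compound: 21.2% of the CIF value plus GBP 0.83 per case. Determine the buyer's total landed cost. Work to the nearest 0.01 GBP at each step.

EXW: the seller makes goods available at their premises; the buyer bears all onward costs.
CIF value = EXW price + inland to port + export clearance + origin terminal + freight + insurance = 391537.44 + 1132.25 + 159.47 + 361.40 + 7259.03 + 507.82 = 400957.41
Ad valorem component: 400957.41 × 21.2% = 85002.97
Specific component: 22196 × 0.83 = 18422.68
Import duty = 85002.97 + 18422.68 = 103425.65
Buyer bears: inland to port 1132.25 + export clearance 159.47 + origin terminal 361.40 + freight 7259.03 + insurance 507.82 + destination terminal 328.37 + delivery 1363.40 + duty 103425.65 = 114537.39
Landed cost = invoice 391537.44 + 114537.39 = 506074.83

Total landed cost: GBP 506074.83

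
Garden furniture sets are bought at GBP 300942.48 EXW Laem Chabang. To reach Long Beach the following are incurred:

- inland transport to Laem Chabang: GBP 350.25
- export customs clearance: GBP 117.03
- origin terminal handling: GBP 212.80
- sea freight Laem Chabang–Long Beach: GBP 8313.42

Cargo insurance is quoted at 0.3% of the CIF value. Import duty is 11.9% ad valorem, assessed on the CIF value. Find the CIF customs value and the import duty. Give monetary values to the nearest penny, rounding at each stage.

Let C be the CIF value. C = EXW price + pre-shipment costs + freight + 0.3% × C
C − 0.3% × C = 300942.48 + 350.25 + 117.03 + 212.80 + 8313.42
0.997 × C = 309935.98
C = 309935.98 / 0.997 = 310868.59
Insurance premium = 0.3% × 310868.59 = 932.61
Import duty = 310868.59 × 11.9% = 36993.36

CIF value: GBP 310868.59; import duty: GBP 36993.36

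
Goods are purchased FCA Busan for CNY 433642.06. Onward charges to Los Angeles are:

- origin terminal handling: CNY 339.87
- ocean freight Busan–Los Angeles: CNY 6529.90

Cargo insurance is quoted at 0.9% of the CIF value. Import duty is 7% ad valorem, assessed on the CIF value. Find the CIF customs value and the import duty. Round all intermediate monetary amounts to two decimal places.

Let C be the CIF value. C = FCA price + pre-shipment costs + freight + 0.9% × C
C − 0.9% × C = 433642.06 + 339.87 + 6529.90
0.991 × C = 440511.83
C = 440511.83 / 0.991 = 444512.44
Insurance premium = 0.9% × 444512.44 = 4000.61
Import duty = 444512.44 × 7% = 31115.87

CIF value: CNY 444512.44; import duty: CNY 31115.87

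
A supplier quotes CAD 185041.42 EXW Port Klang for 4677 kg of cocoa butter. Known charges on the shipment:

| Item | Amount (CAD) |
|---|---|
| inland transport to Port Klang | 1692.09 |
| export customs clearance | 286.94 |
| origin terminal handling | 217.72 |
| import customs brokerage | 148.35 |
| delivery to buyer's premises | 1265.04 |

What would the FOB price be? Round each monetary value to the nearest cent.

Not relevant to the conversion: brokerage, delivery — on the buyer under both terms; not part of either seller's price.
From EXW to FOB, the seller additionally bears: inland to port, export clearance, origin terminal.
FOB price = 185041.42 + 1692.09 + 286.94 + 217.72 = 187238.17

FOB price: CAD 187238.17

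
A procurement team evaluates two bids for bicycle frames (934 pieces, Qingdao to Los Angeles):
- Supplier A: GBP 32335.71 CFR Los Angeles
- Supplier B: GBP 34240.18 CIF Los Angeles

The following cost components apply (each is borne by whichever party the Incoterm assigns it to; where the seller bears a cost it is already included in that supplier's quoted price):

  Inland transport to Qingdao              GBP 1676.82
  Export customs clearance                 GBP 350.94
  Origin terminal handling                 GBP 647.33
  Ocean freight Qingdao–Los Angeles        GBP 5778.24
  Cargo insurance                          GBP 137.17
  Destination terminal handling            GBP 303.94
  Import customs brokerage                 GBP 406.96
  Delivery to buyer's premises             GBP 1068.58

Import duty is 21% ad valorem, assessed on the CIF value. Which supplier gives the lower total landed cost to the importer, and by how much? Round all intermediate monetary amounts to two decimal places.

Supplier A (CFR):
CIF value = CFR price + insurance = 32335.71 + 137.17 = 32472.88
Import duty = 32472.88 × 21% = 6819.30
Buyer bears (A): 137.17 + 303.94 + 406.96 + 1068.58 = 1916.65
Landed cost (A) = invoice 32335.71 + 1916.65 + duty 6819.30 = 41071.66
Supplier B (CIF):
The CIF price already equals the CIF value: 34240.18
Import duty = 34240.18 × 21% = 7190.44
Buyer bears (B): 303.94 + 406.96 + 1068.58 = 1779.48
Landed cost (B) = invoice 34240.18 + 1779.48 + duty 7190.44 = 43210.10
Difference = |41071.66 − 43210.10| = 2138.44

Supplier A is cheaper by GBP 2138.44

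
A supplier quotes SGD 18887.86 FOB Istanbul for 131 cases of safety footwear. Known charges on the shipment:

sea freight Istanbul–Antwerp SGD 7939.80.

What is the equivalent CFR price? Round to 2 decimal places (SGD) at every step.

CFR price: SGD 26827.66

From FOB to CFR, the seller additionally bears: freight.
CFR price = 18887.86 + 7939.80 = 26827.66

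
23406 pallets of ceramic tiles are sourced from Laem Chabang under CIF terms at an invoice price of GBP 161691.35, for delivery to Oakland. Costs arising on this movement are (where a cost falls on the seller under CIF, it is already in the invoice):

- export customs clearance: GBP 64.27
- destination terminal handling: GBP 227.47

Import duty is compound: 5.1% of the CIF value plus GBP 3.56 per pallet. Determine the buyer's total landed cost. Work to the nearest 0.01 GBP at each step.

Total landed cost: GBP 253490.44

CIF: the seller pays costs through ocean freight and marine insurance to the destination port.
Already in the invoice (seller's account under CIF): export clearance — exclude.
The CIF price already equals the CIF value: 161691.35
Ad valorem component: 161691.35 × 5.1% = 8246.26
Specific component: 23406 × 3.56 = 83325.36
Import duty = 8246.26 + 83325.36 = 91571.62
Buyer bears: destination terminal 227.47 + duty 91571.62 = 91799.09
Landed cost = invoice 161691.35 + 91799.09 = 253490.44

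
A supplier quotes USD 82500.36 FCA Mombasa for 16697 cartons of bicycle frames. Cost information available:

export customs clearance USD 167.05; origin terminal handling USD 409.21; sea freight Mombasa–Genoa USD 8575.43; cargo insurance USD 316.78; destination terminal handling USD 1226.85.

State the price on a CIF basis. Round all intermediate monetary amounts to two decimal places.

Not relevant to the conversion: export clearance — on the seller under both FCA and CIF; already in the FCA price and stays in the CIF price. destination terminal — on the buyer under both terms; not part of either seller's price.
From FCA to CIF, the seller additionally bears: origin terminal, freight, insurance.
CIF price = 82500.36 + 409.21 + 8575.43 + 316.78 = 91801.78

CIF price: USD 91801.78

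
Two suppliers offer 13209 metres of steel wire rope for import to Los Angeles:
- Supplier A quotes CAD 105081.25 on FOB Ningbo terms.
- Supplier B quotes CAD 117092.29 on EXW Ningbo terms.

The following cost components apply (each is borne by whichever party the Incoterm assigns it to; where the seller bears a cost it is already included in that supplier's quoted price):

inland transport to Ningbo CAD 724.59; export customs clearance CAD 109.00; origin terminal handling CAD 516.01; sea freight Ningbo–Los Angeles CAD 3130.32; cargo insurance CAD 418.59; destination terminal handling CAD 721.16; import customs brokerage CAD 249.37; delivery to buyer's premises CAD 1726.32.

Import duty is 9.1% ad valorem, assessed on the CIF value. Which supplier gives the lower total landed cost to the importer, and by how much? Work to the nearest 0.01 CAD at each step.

Supplier A is cheaper by CAD 14576.46

Supplier A (FOB):
CIF value = FOB price + freight + insurance = 105081.25 + 3130.32 + 418.59 = 108630.16
Import duty = 108630.16 × 9.1% = 9885.34
Buyer bears (A): 3130.32 + 418.59 + 721.16 + 249.37 + 1726.32 = 6245.76
Landed cost (A) = invoice 105081.25 + 6245.76 + duty 9885.34 = 121212.35
Supplier B (EXW):
CIF value = EXW price + inland to port + export clearance + origin terminal + freight + insurance = 117092.29 + 724.59 + 109.00 + 516.01 + 3130.32 + 418.59 = 121990.80
Import duty = 121990.80 × 9.1% = 11101.16
Buyer bears (B): 724.59 + 109.00 + 516.01 + 3130.32 + 418.59 + 721.16 + 249.37 + 1726.32 = 7595.36
Landed cost (B) = invoice 117092.29 + 7595.36 + duty 11101.16 = 135788.81
Difference = |121212.35 − 135788.81| = 14576.46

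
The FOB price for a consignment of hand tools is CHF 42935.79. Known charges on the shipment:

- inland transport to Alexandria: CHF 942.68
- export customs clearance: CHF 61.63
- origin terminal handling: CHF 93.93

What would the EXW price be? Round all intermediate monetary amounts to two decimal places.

EXW price: CHF 41837.55

From FOB to EXW, the seller no longer bears: inland to port, export clearance, origin terminal.
EXW price = 42935.79 − 942.68 − 61.63 − 93.93 = 41837.55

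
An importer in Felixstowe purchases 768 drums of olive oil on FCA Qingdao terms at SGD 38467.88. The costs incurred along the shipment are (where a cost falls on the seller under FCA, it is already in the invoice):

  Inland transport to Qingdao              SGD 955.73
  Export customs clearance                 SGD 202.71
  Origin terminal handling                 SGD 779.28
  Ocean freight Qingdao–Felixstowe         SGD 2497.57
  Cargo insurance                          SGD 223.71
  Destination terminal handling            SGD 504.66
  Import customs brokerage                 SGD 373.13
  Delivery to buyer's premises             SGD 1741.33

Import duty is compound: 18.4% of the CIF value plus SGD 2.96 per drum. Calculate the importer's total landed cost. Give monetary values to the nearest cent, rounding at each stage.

Total landed cost: SGD 54583.03

FCA: the seller delivers export-cleared goods to the carrier; the buyer bears costs from that point.
Already in the invoice (seller's account under FCA): inland to port, export clearance — exclude.
CIF value = FCA price + origin terminal + freight + insurance = 38467.88 + 779.28 + 2497.57 + 223.71 = 41968.44
Ad valorem component: 41968.44 × 18.4% = 7722.19
Specific component: 768 × 2.96 = 2273.28
Import duty = 7722.19 + 2273.28 = 9995.47
Buyer bears: origin terminal 779.28 + freight 2497.57 + insurance 223.71 + destination terminal 504.66 + brokerage 373.13 + delivery 1741.33 + duty 9995.47 = 16115.15
Landed cost = invoice 38467.88 + 16115.15 = 54583.03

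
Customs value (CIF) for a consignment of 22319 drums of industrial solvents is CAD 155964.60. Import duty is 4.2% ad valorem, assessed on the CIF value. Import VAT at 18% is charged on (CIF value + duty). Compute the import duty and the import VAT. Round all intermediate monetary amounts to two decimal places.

Import duty = 155964.60 × 4.2% = 6550.51
VAT base = CIF + duty = 155964.60 + 6550.51 = 162515.11
Import VAT = 162515.11 × 18% = 29252.72

Import duty: CAD 6550.51; import VAT: CAD 29252.72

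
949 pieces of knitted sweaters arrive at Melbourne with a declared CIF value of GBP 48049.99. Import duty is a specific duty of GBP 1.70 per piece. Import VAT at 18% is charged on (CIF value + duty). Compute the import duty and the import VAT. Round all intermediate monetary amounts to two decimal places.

Import duty = 949 × 1.70 = 1613.30
VAT base = CIF + duty = 48049.99 + 1613.30 = 49663.29
Import VAT = 49663.29 × 18% = 8939.39

Import duty: GBP 1613.30; import VAT: GBP 8939.39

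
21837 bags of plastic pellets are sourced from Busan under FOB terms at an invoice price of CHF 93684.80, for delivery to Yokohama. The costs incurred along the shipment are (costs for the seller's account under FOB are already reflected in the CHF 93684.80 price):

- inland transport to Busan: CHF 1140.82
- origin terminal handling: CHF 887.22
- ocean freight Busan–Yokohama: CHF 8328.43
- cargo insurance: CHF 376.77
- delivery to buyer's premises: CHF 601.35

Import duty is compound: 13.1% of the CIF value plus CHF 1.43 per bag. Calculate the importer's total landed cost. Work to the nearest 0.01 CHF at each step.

Total landed cost: CHF 147631.35

FOB: the seller bears costs until goods are on board at the origin port; the buyer bears freight, insurance and all costs thereafter.
Already in the invoice (seller's account under FOB): inland to port, origin terminal — exclude.
CIF value = FOB price + freight + insurance = 93684.80 + 8328.43 + 376.77 = 102390.00
Ad valorem component: 102390.00 × 13.1% = 13413.09
Specific component: 21837 × 1.43 = 31226.91
Import duty = 13413.09 + 31226.91 = 44640.00
Buyer bears: freight 8328.43 + insurance 376.77 + delivery 601.35 + duty 44640.00 = 53946.55
Landed cost = invoice 93684.80 + 53946.55 = 147631.35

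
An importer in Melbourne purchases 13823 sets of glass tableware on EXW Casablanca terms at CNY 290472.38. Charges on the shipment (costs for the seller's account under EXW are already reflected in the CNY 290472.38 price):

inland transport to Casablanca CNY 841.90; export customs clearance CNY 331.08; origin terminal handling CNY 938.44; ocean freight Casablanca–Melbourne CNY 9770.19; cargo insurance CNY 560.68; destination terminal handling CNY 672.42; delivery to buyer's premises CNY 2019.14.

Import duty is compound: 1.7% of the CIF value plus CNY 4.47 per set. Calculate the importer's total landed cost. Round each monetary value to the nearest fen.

EXW: the seller makes goods available at their premises; the buyer bears all onward costs.
CIF value = EXW price + inland to port + export clearance + origin terminal + freight + insurance = 290472.38 + 841.90 + 331.08 + 938.44 + 9770.19 + 560.68 = 302914.67
Ad valorem component: 302914.67 × 1.7% = 5149.55
Specific component: 13823 × 4.47 = 61788.81
Import duty = 5149.55 + 61788.81 = 66938.36
Buyer bears: inland to port 841.90 + export clearance 331.08 + origin terminal 938.44 + freight 9770.19 + insurance 560.68 + destination terminal 672.42 + delivery 2019.14 + duty 66938.36 = 82072.21
Landed cost = invoice 290472.38 + 82072.21 = 372544.59

Total landed cost: CNY 372544.59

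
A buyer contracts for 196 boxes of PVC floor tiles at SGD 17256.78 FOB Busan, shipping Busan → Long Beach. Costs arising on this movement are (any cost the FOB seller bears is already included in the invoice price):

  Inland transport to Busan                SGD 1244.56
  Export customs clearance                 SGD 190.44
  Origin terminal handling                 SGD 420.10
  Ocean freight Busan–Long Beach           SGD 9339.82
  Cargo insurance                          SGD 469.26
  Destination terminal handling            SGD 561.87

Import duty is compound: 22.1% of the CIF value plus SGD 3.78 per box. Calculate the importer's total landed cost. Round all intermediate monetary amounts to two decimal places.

Total landed cost: SGD 34350.17

FOB: the seller bears costs until goods are on board at the origin port; the buyer bears freight, insurance and all costs thereafter.
Already in the invoice (seller's account under FOB): inland to port, export clearance, origin terminal — exclude.
CIF value = FOB price + freight + insurance = 17256.78 + 9339.82 + 469.26 = 27065.86
Ad valorem component: 27065.86 × 22.1% = 5981.56
Specific component: 196 × 3.78 = 740.88
Import duty = 5981.56 + 740.88 = 6722.44
Buyer bears: freight 9339.82 + insurance 469.26 + destination terminal 561.87 + duty 6722.44 = 17093.39
Landed cost = invoice 17256.78 + 17093.39 = 34350.17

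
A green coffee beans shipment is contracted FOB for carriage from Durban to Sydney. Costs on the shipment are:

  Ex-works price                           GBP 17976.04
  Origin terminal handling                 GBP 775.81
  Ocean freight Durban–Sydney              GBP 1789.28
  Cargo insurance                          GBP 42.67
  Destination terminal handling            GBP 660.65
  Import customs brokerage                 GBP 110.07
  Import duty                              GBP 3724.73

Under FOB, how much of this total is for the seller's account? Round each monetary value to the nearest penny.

FOB: the seller bears costs until goods are on board at the origin port; the buyer bears freight, insurance and all costs thereafter.
Seller's account: goods 17976.04 + origin terminal 775.81 = 18751.85
Buyer's account: freight 1789.28 + insurance 42.67 + destination terminal 660.65 + brokerage 110.07 + duty 3724.73 = 6327.40

Seller's account: GBP 18751.85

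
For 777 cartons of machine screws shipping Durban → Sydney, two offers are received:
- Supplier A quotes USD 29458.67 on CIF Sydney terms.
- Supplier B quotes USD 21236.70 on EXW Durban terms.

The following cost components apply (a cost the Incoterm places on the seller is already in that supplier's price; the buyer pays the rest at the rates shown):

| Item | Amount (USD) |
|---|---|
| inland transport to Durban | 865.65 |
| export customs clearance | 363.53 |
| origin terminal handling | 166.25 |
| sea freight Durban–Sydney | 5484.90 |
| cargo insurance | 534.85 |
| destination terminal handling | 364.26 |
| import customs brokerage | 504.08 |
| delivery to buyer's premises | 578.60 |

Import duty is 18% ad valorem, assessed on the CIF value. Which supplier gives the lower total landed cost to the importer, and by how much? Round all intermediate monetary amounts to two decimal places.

Supplier A (CIF):
The CIF price already equals the CIF value: 29458.67
Import duty = 29458.67 × 18% = 5302.56
Buyer bears (A): 364.26 + 504.08 + 578.60 = 1446.94
Landed cost (A) = invoice 29458.67 + 1446.94 + duty 5302.56 = 36208.17
Supplier B (EXW):
CIF value = EXW price + inland to port + export clearance + origin terminal + freight + insurance = 21236.70 + 865.65 + 363.53 + 166.25 + 5484.90 + 534.85 = 28651.88
Import duty = 28651.88 × 18% = 5157.34
Buyer bears (B): 865.65 + 363.53 + 166.25 + 5484.90 + 534.85 + 364.26 + 504.08 + 578.60 = 8862.12
Landed cost (B) = invoice 21236.70 + 8862.12 + duty 5157.34 = 35256.16
Difference = |36208.17 − 35256.16| = 952.01

Supplier B is cheaper by USD 952.01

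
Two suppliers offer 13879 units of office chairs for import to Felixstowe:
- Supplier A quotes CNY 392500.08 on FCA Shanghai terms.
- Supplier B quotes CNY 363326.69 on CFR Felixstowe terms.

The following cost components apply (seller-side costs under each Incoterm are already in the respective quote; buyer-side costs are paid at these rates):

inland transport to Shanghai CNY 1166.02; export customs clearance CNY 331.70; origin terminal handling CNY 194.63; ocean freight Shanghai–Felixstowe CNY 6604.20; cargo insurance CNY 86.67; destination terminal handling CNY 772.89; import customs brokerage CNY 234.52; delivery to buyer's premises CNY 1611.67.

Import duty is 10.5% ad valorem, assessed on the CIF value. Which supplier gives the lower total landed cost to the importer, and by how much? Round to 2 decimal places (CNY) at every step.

Supplier A (FCA):
CIF value = FCA price + origin terminal + freight + insurance = 392500.08 + 194.63 + 6604.20 + 86.67 = 399385.58
Import duty = 399385.58 × 10.5% = 41935.49
Buyer bears (A): 194.63 + 6604.20 + 86.67 + 772.89 + 234.52 + 1611.67 = 9504.58
Landed cost (A) = invoice 392500.08 + 9504.58 + duty 41935.49 = 443940.15
Supplier B (CFR):
CIF value = CFR price + insurance = 363326.69 + 86.67 = 363413.36
Import duty = 363413.36 × 10.5% = 38158.40
Buyer bears (B): 86.67 + 772.89 + 234.52 + 1611.67 = 2705.75
Landed cost (B) = invoice 363326.69 + 2705.75 + duty 38158.40 = 404190.84
Difference = |443940.15 − 404190.84| = 39749.31

Supplier B is cheaper by CNY 39749.31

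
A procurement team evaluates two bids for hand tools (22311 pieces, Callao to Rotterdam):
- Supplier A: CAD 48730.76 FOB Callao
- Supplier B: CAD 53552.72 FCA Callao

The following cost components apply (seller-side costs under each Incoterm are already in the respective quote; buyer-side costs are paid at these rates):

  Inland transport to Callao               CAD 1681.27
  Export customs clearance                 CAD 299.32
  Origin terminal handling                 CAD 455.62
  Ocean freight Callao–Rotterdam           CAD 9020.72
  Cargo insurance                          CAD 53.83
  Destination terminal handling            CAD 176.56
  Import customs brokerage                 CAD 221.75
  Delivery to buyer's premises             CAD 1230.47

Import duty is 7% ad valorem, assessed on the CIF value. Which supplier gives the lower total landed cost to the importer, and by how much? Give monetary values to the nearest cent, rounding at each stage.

Supplier A (FOB):
CIF value = FOB price + freight + insurance = 48730.76 + 9020.72 + 53.83 = 57805.31
Import duty = 57805.31 × 7% = 4046.37
Buyer bears (A): 9020.72 + 53.83 + 176.56 + 221.75 + 1230.47 = 10703.33
Landed cost (A) = invoice 48730.76 + 10703.33 + duty 4046.37 = 63480.46
Supplier B (FCA):
CIF value = FCA price + origin terminal + freight + insurance = 53552.72 + 455.62 + 9020.72 + 53.83 = 63082.89
Import duty = 63082.89 × 7% = 4415.80
Buyer bears (B): 455.62 + 9020.72 + 53.83 + 176.56 + 221.75 + 1230.47 = 11158.95
Landed cost (B) = invoice 53552.72 + 11158.95 + duty 4415.80 = 69127.47
Difference = |63480.46 − 69127.47| = 5647.01

Supplier A is cheaper by CAD 5647.01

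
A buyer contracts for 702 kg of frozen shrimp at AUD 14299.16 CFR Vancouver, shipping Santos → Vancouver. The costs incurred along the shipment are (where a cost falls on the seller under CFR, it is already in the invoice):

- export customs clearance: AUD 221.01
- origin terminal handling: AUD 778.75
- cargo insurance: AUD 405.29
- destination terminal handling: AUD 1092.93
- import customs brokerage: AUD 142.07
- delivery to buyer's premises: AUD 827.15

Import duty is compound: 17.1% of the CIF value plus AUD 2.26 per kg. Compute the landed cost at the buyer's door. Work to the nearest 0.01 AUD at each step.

Total landed cost: AUD 20867.58

CFR: the seller pays costs through ocean freight to the destination port, but not insurance.
Already in the invoice (seller's account under CFR): export clearance, origin terminal — exclude.
CIF value = CFR price + insurance = 14299.16 + 405.29 = 14704.45
Ad valorem component: 14704.45 × 17.1% = 2514.46
Specific component: 702 × 2.26 = 1586.52
Import duty = 2514.46 + 1586.52 = 4100.98
Buyer bears: insurance 405.29 + destination terminal 1092.93 + brokerage 142.07 + delivery 827.15 + duty 4100.98 = 6568.42
Landed cost = invoice 14299.16 + 6568.42 = 20867.58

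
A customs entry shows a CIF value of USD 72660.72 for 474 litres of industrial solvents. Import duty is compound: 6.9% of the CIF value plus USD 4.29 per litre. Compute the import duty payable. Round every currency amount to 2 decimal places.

Import duty: USD 7047.05

Ad valorem component: 72660.72 × 6.9% = 5013.59
Specific component: 474 × 4.29 = 2033.46
Import duty = 5013.59 + 2033.46 = 7047.05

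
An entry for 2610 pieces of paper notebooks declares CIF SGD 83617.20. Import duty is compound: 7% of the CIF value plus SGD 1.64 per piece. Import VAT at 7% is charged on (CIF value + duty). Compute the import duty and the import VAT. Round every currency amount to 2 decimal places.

Import duty: SGD 10133.60; import VAT: SGD 6562.56

Ad valorem component: 83617.20 × 7% = 5853.20
Specific component: 2610 × 1.64 = 4280.40
Import duty = 5853.20 + 4280.40 = 10133.60
VAT base = CIF + duty = 83617.20 + 10133.60 = 93750.80
Import VAT = 93750.80 × 7% = 6562.56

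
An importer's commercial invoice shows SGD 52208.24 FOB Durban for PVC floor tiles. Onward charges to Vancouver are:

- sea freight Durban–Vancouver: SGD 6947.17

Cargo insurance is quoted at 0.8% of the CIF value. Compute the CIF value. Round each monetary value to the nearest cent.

CIF value: SGD 59632.47

Let C be the CIF value. C = FOB price + freight + 0.8% × C
C − 0.8% × C = 52208.24 + 6947.17
0.992 × C = 59155.41
C = 59155.41 / 0.992 = 59632.47
Insurance premium = 0.8% × 59632.47 = 477.06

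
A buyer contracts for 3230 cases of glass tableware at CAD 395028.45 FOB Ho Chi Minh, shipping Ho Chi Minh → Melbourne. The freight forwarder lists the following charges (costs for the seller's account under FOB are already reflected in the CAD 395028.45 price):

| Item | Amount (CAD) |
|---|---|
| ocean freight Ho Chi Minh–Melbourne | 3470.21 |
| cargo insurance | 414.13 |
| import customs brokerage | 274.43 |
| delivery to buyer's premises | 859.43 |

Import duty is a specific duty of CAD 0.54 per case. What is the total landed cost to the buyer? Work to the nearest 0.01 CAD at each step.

FOB: the seller bears costs until goods are on board at the origin port; the buyer bears freight, insurance and all costs thereafter.
CIF value = FOB price + freight + insurance = 395028.45 + 3470.21 + 414.13 = 398912.79
Import duty = 3230 × 0.54 = 1744.20
Buyer bears: freight 3470.21 + insurance 414.13 + brokerage 274.43 + delivery 859.43 + duty 1744.20 = 6762.40
Landed cost = invoice 395028.45 + 6762.40 = 401790.85

Total landed cost: CAD 401790.85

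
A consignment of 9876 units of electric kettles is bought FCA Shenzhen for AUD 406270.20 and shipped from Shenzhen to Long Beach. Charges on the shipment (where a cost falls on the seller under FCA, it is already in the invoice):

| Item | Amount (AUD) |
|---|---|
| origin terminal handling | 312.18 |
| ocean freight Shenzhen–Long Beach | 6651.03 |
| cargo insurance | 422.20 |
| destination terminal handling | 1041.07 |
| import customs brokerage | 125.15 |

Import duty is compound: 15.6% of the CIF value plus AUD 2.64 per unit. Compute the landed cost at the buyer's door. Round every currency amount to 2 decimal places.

Total landed cost: AUD 505424.75

FCA: the seller delivers export-cleared goods to the carrier; the buyer bears costs from that point.
CIF value = FCA price + origin terminal + freight + insurance = 406270.20 + 312.18 + 6651.03 + 422.20 = 413655.61
Ad valorem component: 413655.61 × 15.6% = 64530.28
Specific component: 9876 × 2.64 = 26072.64
Import duty = 64530.28 + 26072.64 = 90602.92
Buyer bears: origin terminal 312.18 + freight 6651.03 + insurance 422.20 + destination terminal 1041.07 + brokerage 125.15 + duty 90602.92 = 99154.55
Landed cost = invoice 406270.20 + 99154.55 = 505424.75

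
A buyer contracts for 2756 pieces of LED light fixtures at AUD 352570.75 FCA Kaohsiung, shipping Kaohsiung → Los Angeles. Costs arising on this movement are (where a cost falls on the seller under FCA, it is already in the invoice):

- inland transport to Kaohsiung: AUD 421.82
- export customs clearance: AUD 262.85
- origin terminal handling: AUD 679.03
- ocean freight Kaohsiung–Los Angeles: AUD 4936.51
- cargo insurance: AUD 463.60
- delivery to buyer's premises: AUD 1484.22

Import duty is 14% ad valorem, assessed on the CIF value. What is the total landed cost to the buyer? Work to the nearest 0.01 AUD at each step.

Total landed cost: AUD 410345.09

FCA: the seller delivers export-cleared goods to the carrier; the buyer bears costs from that point.
Already in the invoice (seller's account under FCA): inland to port, export clearance — exclude.
CIF value = FCA price + origin terminal + freight + insurance = 352570.75 + 679.03 + 4936.51 + 463.60 = 358649.89
Import duty = 358649.89 × 14% = 50210.98
Buyer bears: origin terminal 679.03 + freight 4936.51 + insurance 463.60 + delivery 1484.22 + duty 50210.98 = 57774.34
Landed cost = invoice 352570.75 + 57774.34 = 410345.09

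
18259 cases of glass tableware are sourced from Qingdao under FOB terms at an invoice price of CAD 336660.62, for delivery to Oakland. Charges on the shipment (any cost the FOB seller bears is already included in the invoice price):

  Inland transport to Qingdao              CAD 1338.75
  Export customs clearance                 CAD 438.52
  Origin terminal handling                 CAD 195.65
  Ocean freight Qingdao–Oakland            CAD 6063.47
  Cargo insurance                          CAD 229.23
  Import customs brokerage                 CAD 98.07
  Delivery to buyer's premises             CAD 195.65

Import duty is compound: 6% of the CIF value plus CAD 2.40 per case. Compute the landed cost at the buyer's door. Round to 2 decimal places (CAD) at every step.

Total landed cost: CAD 407645.84

FOB: the seller bears costs until goods are on board at the origin port; the buyer bears freight, insurance and all costs thereafter.
Already in the invoice (seller's account under FOB): inland to port, export clearance, origin terminal — exclude.
CIF value = FOB price + freight + insurance = 336660.62 + 6063.47 + 229.23 = 342953.32
Ad valorem component: 342953.32 × 6% = 20577.20
Specific component: 18259 × 2.40 = 43821.60
Import duty = 20577.20 + 43821.60 = 64398.80
Buyer bears: freight 6063.47 + insurance 229.23 + brokerage 98.07 + delivery 195.65 + duty 64398.80 = 70985.22
Landed cost = invoice 336660.62 + 70985.22 = 407645.84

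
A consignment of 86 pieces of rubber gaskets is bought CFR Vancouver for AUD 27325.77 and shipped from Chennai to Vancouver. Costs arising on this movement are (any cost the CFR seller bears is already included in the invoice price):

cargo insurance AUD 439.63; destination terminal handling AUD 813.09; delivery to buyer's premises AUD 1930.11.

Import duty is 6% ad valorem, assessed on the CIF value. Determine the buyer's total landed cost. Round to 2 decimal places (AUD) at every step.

CFR: the seller pays costs through ocean freight to the destination port, but not insurance.
CIF value = CFR price + insurance = 27325.77 + 439.63 = 27765.40
Import duty = 27765.40 × 6% = 1665.92
Buyer bears: insurance 439.63 + destination terminal 813.09 + delivery 1930.11 + duty 1665.92 = 4848.75
Landed cost = invoice 27325.77 + 4848.75 = 32174.52

Total landed cost: AUD 32174.52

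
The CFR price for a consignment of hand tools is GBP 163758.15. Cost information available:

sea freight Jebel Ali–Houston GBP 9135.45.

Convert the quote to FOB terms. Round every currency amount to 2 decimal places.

FOB price: GBP 154622.70

From CFR to FOB, the seller no longer bears: freight.
FOB price = 163758.15 − 9135.45 = 154622.70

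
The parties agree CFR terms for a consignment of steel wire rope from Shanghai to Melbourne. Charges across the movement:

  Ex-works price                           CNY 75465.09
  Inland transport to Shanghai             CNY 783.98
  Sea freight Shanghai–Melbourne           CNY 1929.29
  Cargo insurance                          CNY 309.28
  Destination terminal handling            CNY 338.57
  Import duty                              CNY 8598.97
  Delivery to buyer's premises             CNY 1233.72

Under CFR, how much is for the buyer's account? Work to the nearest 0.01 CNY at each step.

Buyer's account: CNY 10480.54

CFR: the seller pays costs through ocean freight to the destination port, but not insurance.
Seller's account: goods 75465.09 + inland to port 783.98 + freight 1929.29 = 78178.36
Buyer's account: insurance 309.28 + destination terminal 338.57 + duty 8598.97 + delivery 1233.72 = 10480.54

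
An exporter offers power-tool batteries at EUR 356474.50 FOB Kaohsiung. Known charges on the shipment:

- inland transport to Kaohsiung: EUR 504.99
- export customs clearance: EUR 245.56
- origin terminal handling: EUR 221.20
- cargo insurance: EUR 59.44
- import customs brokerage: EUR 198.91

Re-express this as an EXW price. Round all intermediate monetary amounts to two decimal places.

EXW price: EUR 355502.75

Not relevant to the conversion: brokerage, insurance — on the buyer under both terms; not part of either seller's price.
From FOB to EXW, the seller no longer bears: inland to port, export clearance, origin terminal.
EXW price = 356474.50 − 504.99 − 245.56 − 221.20 = 355502.75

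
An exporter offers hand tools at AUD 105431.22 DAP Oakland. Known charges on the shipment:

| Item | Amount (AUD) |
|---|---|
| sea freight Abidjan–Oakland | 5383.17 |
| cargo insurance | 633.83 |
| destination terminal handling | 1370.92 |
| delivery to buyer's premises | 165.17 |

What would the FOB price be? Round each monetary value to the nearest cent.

FOB price: AUD 97878.13

From DAP to FOB, the seller no longer bears: freight, insurance, destination terminal, delivery.
FOB price = 105431.22 − 5383.17 − 633.83 − 1370.92 − 165.17 = 97878.13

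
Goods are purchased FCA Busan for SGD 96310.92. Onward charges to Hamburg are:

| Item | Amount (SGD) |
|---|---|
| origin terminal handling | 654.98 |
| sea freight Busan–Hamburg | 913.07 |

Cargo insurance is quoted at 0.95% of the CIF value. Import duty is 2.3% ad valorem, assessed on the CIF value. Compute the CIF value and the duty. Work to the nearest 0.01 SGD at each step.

CIF value: SGD 98817.74; import duty: SGD 2272.81

Let C be the CIF value. C = FCA price + pre-shipment costs + freight + 0.95% × C
C − 0.95% × C = 96310.92 + 654.98 + 913.07
0.9905 × C = 97878.97
C = 97878.97 / 0.9905 = 98817.74
Insurance premium = 0.95% × 98817.74 = 938.77
Import duty = 98817.74 × 2.3% = 2272.81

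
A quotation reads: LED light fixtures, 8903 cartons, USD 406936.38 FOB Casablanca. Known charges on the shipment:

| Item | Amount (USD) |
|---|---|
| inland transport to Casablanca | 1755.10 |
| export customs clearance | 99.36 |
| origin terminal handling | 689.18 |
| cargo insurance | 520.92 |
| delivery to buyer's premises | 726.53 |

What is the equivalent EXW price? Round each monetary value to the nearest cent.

Not relevant to the conversion: delivery, insurance — on the buyer under both terms; not part of either seller's price.
From FOB to EXW, the seller no longer bears: inland to port, export clearance, origin terminal.
EXW price = 406936.38 − 1755.10 − 99.36 − 689.18 = 404392.74

EXW price: USD 404392.74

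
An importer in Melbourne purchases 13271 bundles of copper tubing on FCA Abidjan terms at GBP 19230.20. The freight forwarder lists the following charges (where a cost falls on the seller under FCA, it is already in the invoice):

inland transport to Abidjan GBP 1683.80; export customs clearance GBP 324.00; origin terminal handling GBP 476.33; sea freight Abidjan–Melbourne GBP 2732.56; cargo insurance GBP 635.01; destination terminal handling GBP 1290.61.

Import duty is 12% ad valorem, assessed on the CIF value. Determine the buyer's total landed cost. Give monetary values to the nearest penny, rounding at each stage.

Total landed cost: GBP 27133.60

FCA: the seller delivers export-cleared goods to the carrier; the buyer bears costs from that point.
Already in the invoice (seller's account under FCA): inland to port, export clearance — exclude.
CIF value = FCA price + origin terminal + freight + insurance = 19230.20 + 476.33 + 2732.56 + 635.01 = 23074.10
Import duty = 23074.10 × 12% = 2768.89
Buyer bears: origin terminal 476.33 + freight 2732.56 + insurance 635.01 + destination terminal 1290.61 + duty 2768.89 = 7903.40
Landed cost = invoice 19230.20 + 7903.40 = 27133.60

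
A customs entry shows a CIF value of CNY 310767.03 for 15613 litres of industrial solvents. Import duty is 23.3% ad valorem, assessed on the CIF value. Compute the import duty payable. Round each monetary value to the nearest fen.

Import duty: CNY 72408.72

Import duty = 310767.03 × 23.3% = 72408.72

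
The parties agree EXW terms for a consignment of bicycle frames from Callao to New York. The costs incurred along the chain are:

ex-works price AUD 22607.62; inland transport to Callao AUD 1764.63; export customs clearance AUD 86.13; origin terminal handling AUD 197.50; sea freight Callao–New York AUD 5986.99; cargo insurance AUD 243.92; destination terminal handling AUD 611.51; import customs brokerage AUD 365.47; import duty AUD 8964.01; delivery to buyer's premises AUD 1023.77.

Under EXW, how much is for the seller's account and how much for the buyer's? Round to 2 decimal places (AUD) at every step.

Seller: AUD 22607.62; buyer: AUD 19243.93

EXW: the seller makes goods available at their premises; the buyer bears all onward costs.
Seller's account: goods 22607.62 = 22607.62
Buyer's account: inland to port 1764.63 + export clearance 86.13 + origin terminal 197.50 + freight 5986.99 + insurance 243.92 + destination terminal 611.51 + brokerage 365.47 + duty 8964.01 + delivery 1023.77 = 19243.93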